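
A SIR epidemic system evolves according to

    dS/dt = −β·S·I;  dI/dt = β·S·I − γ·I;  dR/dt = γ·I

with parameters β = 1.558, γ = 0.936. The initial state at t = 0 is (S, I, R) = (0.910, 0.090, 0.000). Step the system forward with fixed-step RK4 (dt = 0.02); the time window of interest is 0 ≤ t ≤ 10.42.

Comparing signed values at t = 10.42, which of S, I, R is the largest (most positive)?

t=0.000: state=(0.910, 0.090, 0.000)
step 1 (dt=0.02): k1=(-0.128, 0.043, 0.084), k2=(-0.128, 0.043, 0.085), k3=(-0.128, 0.043, 0.085), k4=(-0.128, 0.043, 0.085); state += dt/6·(k1+2k2+2k3+k4)
t=0.020: state=(0.907, 0.091, 0.002)
t=0.040: state=(0.905, 0.092, 0.003)
t=0.060: state=(0.902, 0.093, 0.005)
continuing one RK4 step at a time; state shown every 25 steps (Δt=0.5):
t=0.500: state=(0.841, 0.112, 0.047)
t=1.000: state=(0.765, 0.131, 0.104)
t=1.500: state=(0.687, 0.144, 0.169)
t=2.000: state=(0.613, 0.150, 0.238)
t=2.500: state=(0.546, 0.147, 0.307)
t=3.000: state=(0.488, 0.138, 0.374)
t=3.500: state=(0.441, 0.124, 0.436)
t=4.000: state=(0.403, 0.108, 0.490)
t=4.500: state=(0.373, 0.091, 0.536)
t=5.000: state=(0.349, 0.076, 0.575)
t=5.500: state=(0.331, 0.062, 0.607)
t=6.000: state=(0.317, 0.050, 0.633)
t=6.500: state=(0.306, 0.040, 0.654)
t=7.000: state=(0.298, 0.031, 0.670)
t=7.500: state=(0.292, 0.025, 0.684)
t=8.000: state=(0.287, 0.019, 0.694)
t=8.500: state=(0.283, 0.015, 0.702)
t=9.000: state=(0.280, 0.012, 0.708)
t=9.500: state=(0.278, 0.009, 0.713)
t=10.000: state=(0.276, 0.007, 0.717)
t=10.420: state=(0.275, 0.006, 0.719)
compare at T: S=0.275, I=0.006, R=0.719

largest component: R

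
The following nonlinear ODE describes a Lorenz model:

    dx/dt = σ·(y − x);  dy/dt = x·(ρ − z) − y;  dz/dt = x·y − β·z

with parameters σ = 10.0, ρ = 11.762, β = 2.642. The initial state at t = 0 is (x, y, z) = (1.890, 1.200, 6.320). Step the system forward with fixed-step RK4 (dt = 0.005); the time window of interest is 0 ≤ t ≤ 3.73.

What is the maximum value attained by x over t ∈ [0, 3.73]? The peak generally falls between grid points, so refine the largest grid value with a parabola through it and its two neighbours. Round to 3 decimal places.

t=0.000: state=(1.890, 1.200, 6.320)
step 1 (dt=0.005): k1=(-6.900, 9.085, -14.429), k2=(-6.500, 9.036, -14.312), k3=(-6.512, 9.041, -14.312), k4=(-6.122, 8.996, -14.195); state += dt/6·(k1+2k2+2k3+k4)
t=0.005: state=(1.857, 1.245, 6.248)
t=0.010: state=(1.829, 1.290, 6.178)
t=0.015: state=(1.804, 1.334, 6.109)
continuing one RK4 step at a time; state shown every 40 steps (Δt=0.2):
t=0.200: state=(2.393, 3.279, 4.411)
t=0.400: state=(5.333, 7.357, 5.896)
t=0.600: state=(8.430, 8.449, 13.606)
t=0.800: state=(5.120, 3.004, 13.967)
t=1.000: state=(2.722, 2.392, 9.553)
t=1.200: state=(3.171, 3.869, 6.977)
t=1.400: state=(5.359, 6.750, 7.734)
t=1.600: state=(7.349, 7.423, 12.453)
t=1.800: state=(5.481, 4.115, 13.133)
t=2.000: state=(3.718, 3.421, 10.115)
t=2.200: state=(4.096, 4.696, 8.320)
t=2.400: state=(5.746, 6.626, 9.389)
t=2.600: state=(6.582, 6.339, 12.255)
t=2.800: state=(5.212, 4.415, 12.067)
t=3.000: state=(4.280, 4.201, 10.069)
t=3.200: state=(4.781, 5.292, 9.217)
t=3.400: state=(5.886, 6.323, 10.431)
t=3.600: state=(5.996, 5.657, 11.912)
t=3.730: state=(5.388, 4.874, 11.725)
largest grid value and its neighbours: x(0.595)=8.42589, x(0.600)=8.42985, x(0.605)=8.42776
parabola through these three points peaks at t≈0.601 with x≈8.42992

max x = 8.430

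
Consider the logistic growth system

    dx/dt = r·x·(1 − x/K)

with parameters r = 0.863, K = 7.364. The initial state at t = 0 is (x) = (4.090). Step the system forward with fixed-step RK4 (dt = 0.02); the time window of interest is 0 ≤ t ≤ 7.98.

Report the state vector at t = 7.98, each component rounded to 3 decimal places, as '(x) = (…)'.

(x) = (7.358)

t=0.000: state=(4.090)
step 1 (dt=0.02): k1=(1.569), k2=(1.568), k3=(1.568), k4=(1.566); state += dt/6·(k1+2k2+2k3+k4)
t=0.020: state=(4.121)
t=0.040: state=(4.153)
t=0.060: state=(4.184)
continuing one RK4 step at a time; state shown every 25 steps (Δt=0.5):
t=0.500: state=(4.845)
t=1.000: state=(5.505)
t=1.500: state=(6.039)
t=2.000: state=(6.446)
t=2.500: state=(6.740)
t=3.000: state=(6.946)
t=3.500: state=(7.087)
t=4.000: state=(7.182)
t=4.500: state=(7.245)
t=5.000: state=(7.286)
t=5.500: state=(7.313)
t=6.000: state=(7.331)
t=6.500: state=(7.342)
t=7.000: state=(7.350)
t=7.500: state=(7.355)
t=7.980: state=(7.358)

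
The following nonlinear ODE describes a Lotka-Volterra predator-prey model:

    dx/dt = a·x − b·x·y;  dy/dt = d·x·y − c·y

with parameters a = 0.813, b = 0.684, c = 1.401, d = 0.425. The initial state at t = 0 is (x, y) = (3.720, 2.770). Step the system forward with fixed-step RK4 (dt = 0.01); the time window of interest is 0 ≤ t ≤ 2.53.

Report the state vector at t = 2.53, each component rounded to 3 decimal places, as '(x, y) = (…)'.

t=0.000: state=(3.720, 2.770)
step 1 (dt=0.01): k1=(-4.024, 0.499), k2=(-4.008, 0.475), k3=(-4.008, 0.475), k4=(-3.992, 0.452); state += dt/6·(k1+2k2+2k3+k4)
t=0.010: state=(3.680, 2.775)
t=0.020: state=(3.640, 2.779)
t=0.030: state=(3.601, 2.783)
continuing one RK4 step at a time; state shown every 10 steps (Δt=0.1):
t=0.100: state=(3.335, 2.797)
t=0.200: state=(2.988, 2.781)
t=0.300: state=(2.684, 2.726)
t=0.400: state=(2.423, 2.641)
t=0.500: state=(2.202, 2.533)
t=0.600: state=(2.017, 2.408)
t=0.700: state=(1.864, 2.273)
t=0.800: state=(1.739, 2.133)
t=0.900: state=(1.638, 1.992)
t=1.000: state=(1.558, 1.853)
t=1.100: state=(1.496, 1.718)
t=1.200: state=(1.449, 1.590)
t=1.300: state=(1.416, 1.469)
t=1.400: state=(1.394, 1.355)
t=1.500: state=(1.383, 1.250)
t=1.600: state=(1.382, 1.152)
t=1.700: state=(1.390, 1.062)
t=1.800: state=(1.406, 0.980)
t=1.900: state=(1.430, 0.905)
t=2.000: state=(1.462, 0.836)
t=2.100: state=(1.500, 0.774)
t=2.200: state=(1.547, 0.718)
t=2.300: state=(1.600, 0.667)
t=2.400: state=(1.661, 0.622)
t=2.500: state=(1.729, 0.581)
t=2.530: state=(1.751, 0.569)

(x, y) = (1.751, 0.569)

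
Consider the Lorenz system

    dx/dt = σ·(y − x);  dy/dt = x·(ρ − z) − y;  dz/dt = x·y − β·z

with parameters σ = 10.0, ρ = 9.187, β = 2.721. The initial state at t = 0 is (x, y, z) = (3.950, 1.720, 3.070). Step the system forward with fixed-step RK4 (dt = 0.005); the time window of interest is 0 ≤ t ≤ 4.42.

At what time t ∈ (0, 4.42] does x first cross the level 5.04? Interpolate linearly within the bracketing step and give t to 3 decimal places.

t = 0.279

t=0.000: state=(3.950, 1.720, 3.070)
step 1 (dt=0.005): k1=(-22.300, 22.442, -1.559), k2=(-21.181, 22.060, -1.426), k3=(-21.219, 22.077, -1.426), k4=(-20.135, 21.710, -1.298); state += dt/6·(k1+2k2+2k3+k4)
t=0.005: state=(3.844, 1.830, 3.063)
t=0.010: state=(3.748, 1.937, 3.057)
t=0.015: state=(3.663, 2.041, 3.052)
continuing one RK4 step at a time; state shown every 40 steps (Δt=0.2):
t=0.200: state=(4.014, 5.153, 3.763)
t=0.275: state=(4.981, 6.372, 4.842)
next step: t=0.280: state=(5.050, 6.448, 4.936) — x has crossed 5.04
linear interpolation between t=0.275 (4.98074) and t=0.280 (5.05047) → t≈0.279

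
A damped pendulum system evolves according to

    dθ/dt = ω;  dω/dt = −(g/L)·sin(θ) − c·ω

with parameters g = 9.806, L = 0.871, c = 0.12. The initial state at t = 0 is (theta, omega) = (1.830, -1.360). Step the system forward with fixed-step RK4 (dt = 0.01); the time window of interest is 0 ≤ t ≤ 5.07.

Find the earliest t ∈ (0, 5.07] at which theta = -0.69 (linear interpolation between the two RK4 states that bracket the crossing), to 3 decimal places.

t = 0.621

t=0.000: state=(1.830, -1.360)
step 1 (dt=0.01): k1=(-1.360, -10.719), k2=(-1.414, -10.732), k3=(-1.414, -10.733), k4=(-1.467, -10.746); state += dt/6·(k1+2k2+2k3+k4)
t=0.010: state=(1.816, -1.467)
t=0.020: state=(1.801, -1.575)
t=0.030: state=(1.784, -1.683)
continuing one RK4 step at a time; state shown every 20 steps (Δt=0.2):
t=0.200: state=(1.341, -3.527)
t=0.400: state=(0.452, -5.159)
t=0.600: state=(-0.590, -4.875)
t=0.620: state=(-0.686, -4.729)
next step: t=0.630: state=(-0.733, -4.650) — theta has crossed -0.69
linear interpolation between t=0.620 (-0.68587) and t=0.630 (-0.73277) → t≈0.621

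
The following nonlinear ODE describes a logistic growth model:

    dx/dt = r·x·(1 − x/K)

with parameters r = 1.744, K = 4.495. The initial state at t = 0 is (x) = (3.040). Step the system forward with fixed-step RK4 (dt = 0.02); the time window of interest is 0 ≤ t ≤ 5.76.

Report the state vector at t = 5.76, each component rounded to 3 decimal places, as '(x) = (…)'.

(x) = (4.495)

t=0.000: state=(3.040)
step 1 (dt=0.02): k1=(1.716), k2=(1.705), k3=(1.706), k4=(1.695); state += dt/6·(k1+2k2+2k3+k4)
t=0.020: state=(3.074)
t=0.040: state=(3.108)
t=0.060: state=(3.141)
continuing one RK4 step at a time; state shown every 10 steps (Δt=0.2):
t=0.200: state=(3.360)
t=0.400: state=(3.630)
t=0.600: state=(3.848)
t=0.800: state=(4.018)
t=1.000: state=(4.148)
t=1.200: state=(4.244)
t=1.400: state=(4.315)
t=1.600: state=(4.367)
t=1.800: state=(4.404)
t=2.000: state=(4.430)
t=2.200: state=(4.449)
t=2.400: state=(4.463)
t=2.600: state=(4.472)
t=2.800: state=(4.479)
t=3.000: state=(4.484)
t=3.200: state=(4.487)
t=3.400: state=(4.489)
t=3.600: state=(4.491)
t=3.800: state=(4.492)
t=4.000: state=(4.493)
t=4.200: state=(4.494)
t=4.400: state=(4.494)
t=4.600: state=(4.494)
t=4.800: state=(4.495)
t=5.000: state=(4.495)
t=5.200: state=(4.495)
t=5.400: state=(4.495)
t=5.600: state=(4.495)
t=5.760: state=(4.495)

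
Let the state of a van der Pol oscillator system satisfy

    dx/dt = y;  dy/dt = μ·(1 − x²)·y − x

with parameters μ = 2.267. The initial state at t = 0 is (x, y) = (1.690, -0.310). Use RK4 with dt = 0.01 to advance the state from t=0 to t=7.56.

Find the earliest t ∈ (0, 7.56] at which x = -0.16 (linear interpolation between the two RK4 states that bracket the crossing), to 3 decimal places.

t = 2.050

t=0.000: state=(1.690, -0.310)
step 1 (dt=0.01): k1=(-0.310, -0.386), k2=(-0.312, -0.380), k3=(-0.312, -0.380), k4=(-0.314, -0.374); state += dt/6·(k1+2k2+2k3+k4)
t=0.010: state=(1.687, -0.314)
t=0.020: state=(1.684, -0.317)
t=0.030: state=(1.681, -0.321)
continuing one RK4 step at a time; state shown every 25 steps (Δt=0.25):
t=0.250: state=(1.603, -0.383)
t=0.500: state=(1.500, -0.442)
t=0.750: state=(1.381, -0.513)
t=1.000: state=(1.241, -0.613)
t=1.250: state=(1.069, -0.772)
t=1.500: state=(0.845, -1.053)
t=1.750: state=(0.520, -1.613)
t=2.000: state=(-0.013, -2.785)
t=2.040: state=(-0.130, -3.045)
next step: t=2.050: state=(-0.160, -3.112) — x has crossed -0.16
linear interpolation between t=2.040 (-0.12957) and t=2.050 (-0.16035) → t≈2.050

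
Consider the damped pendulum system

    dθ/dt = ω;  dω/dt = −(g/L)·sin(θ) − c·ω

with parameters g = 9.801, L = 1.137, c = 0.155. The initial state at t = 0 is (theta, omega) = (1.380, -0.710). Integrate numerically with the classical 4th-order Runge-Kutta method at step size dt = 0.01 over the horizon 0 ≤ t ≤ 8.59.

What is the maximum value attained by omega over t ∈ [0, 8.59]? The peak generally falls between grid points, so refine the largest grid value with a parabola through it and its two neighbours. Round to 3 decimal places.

t=0.000: state=(1.380, -0.710)
step 1 (dt=0.01): k1=(-0.710, -8.354), k2=(-0.752, -8.341), k3=(-0.752, -8.341), k4=(-0.793, -8.328); state += dt/6·(k1+2k2+2k3+k4)
t=0.010: state=(1.372, -0.793)
t=0.020: state=(1.364, -0.877)
t=0.030: state=(1.355, -0.959)
continuing one RK4 step at a time; state shown every 50 steps (Δt=0.5):
t=0.500: state=(0.136, -3.637)
t=1.000: state=(-1.210, -1.004)
t=1.500: state=(-0.716, 2.754)
t=2.000: state=(0.802, 2.264)
t=2.500: state=(0.997, -1.511)
t=3.000: state=(-0.318, -2.863)
t=3.500: state=(-1.039, 0.314)
t=4.000: state=(-0.118, 2.804)
t=4.500: state=(0.918, 0.697)
t=5.000: state=(0.441, -2.310)
t=5.500: state=(-0.700, -1.453)
t=6.000: state=(-0.638, 1.625)
t=6.500: state=(0.441, 1.912)
t=7.000: state=(0.724, -0.907)
t=7.500: state=(-0.184, -2.078)
t=8.000: state=(-0.722, 0.241)
t=8.500: state=(-0.041, 2.002)
t=8.590: state=(0.137, 1.937)
largest grid value and its neighbours: omega(1.700)=3.33786, omega(1.710)=3.33901, omega(1.720)=3.33729
parabola through these three points peaks at t≈1.709 with omega≈3.33903

max omega = 3.339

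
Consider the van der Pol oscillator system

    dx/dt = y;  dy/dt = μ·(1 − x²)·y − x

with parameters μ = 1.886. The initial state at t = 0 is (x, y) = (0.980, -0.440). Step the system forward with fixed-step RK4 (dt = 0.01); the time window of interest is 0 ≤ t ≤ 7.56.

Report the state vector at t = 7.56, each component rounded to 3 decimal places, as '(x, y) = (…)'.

t=0.000: state=(0.980, -0.440)
step 1 (dt=0.01): k1=(-0.440, -1.013), k2=(-0.445, -1.015), k3=(-0.445, -1.015), k4=(-0.450, -1.017); state += dt/6·(k1+2k2+2k3+k4)
t=0.010: state=(0.976, -0.450)
t=0.020: state=(0.971, -0.460)
t=0.030: state=(0.966, -0.471)
continuing one RK4 step at a time; state shown every 25 steps (Δt=0.25):
t=0.250: state=(0.837, -0.715)
t=0.500: state=(0.614, -1.096)
t=0.750: state=(0.268, -1.729)
t=1.000: state=(-0.285, -2.748)
t=1.250: state=(-1.076, -3.305)
t=1.500: state=(-1.734, -1.693)
t=1.750: state=(-1.949, -0.250)
t=2.000: state=(-1.943, 0.205)
t=2.250: state=(-1.873, 0.333)
t=2.500: state=(-1.782, 0.389)
t=2.750: state=(-1.679, 0.435)
t=3.000: state=(-1.564, 0.487)
t=3.250: state=(-1.434, 0.556)
t=3.500: state=(-1.283, 0.655)
t=3.750: state=(-1.102, 0.809)
t=4.000: state=(-0.871, 1.067)
t=4.250: state=(-0.551, 1.540)
t=4.500: state=(-0.065, 2.432)
t=4.750: state=(0.694, 3.582)
t=5.000: state=(1.554, 2.769)
t=5.250: state=(1.965, 0.682)
t=5.500: state=(2.016, -0.102)
t=5.750: state=(1.961, -0.295)
t=6.000: state=(1.878, -0.357)
t=6.250: state=(1.784, -0.396)
t=6.500: state=(1.680, -0.437)
t=6.750: state=(1.565, -0.488)
t=7.000: state=(1.435, -0.556)
t=7.250: state=(1.284, -0.655)
t=7.500: state=(1.103, -0.808)
t=7.560: state=(1.053, -0.858)

(x, y) = (1.053, -0.858)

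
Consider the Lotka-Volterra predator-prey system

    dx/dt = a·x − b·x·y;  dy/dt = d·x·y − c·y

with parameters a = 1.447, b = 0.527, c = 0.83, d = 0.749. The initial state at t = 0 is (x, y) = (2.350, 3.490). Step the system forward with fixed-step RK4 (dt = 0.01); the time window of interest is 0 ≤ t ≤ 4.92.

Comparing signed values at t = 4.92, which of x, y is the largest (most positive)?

largest component: x

t=0.000: state=(2.350, 3.490)
step 1 (dt=0.01): k1=(-0.922, 3.246), k2=(-0.940, 3.249), k3=(-0.940, 3.249), k4=(-0.958, 3.252); state += dt/6·(k1+2k2+2k3+k4)
t=0.010: state=(2.341, 3.522)
t=0.020: state=(2.331, 3.555)
t=0.030: state=(2.321, 3.588)
continuing one RK4 step at a time; state shown every 20 steps (Δt=0.2):
t=0.200: state=(2.100, 4.132)
t=0.400: state=(1.761, 4.676)
t=0.600: state=(1.408, 5.021)
t=0.800: state=(1.099, 5.127)
t=1.000: state=(0.858, 5.024)
t=1.200: state=(0.683, 4.773)
t=1.400: state=(0.562, 4.436)
t=1.600: state=(0.479, 4.060)
t=1.800: state=(0.426, 3.679)
t=2.000: state=(0.393, 3.313)
t=2.200: state=(0.377, 2.973)
t=2.400: state=(0.375, 2.663)
t=2.600: state=(0.384, 2.387)
t=2.800: state=(0.404, 2.145)
t=3.000: state=(0.435, 1.934)
t=3.200: state=(0.478, 1.754)
t=3.400: state=(0.535, 1.603)
t=3.600: state=(0.608, 1.479)
t=3.800: state=(0.699, 1.381)
t=4.000: state=(0.810, 1.309)
t=4.200: state=(0.945, 1.264)
t=4.400: state=(1.106, 1.248)
t=4.600: state=(1.294, 1.265)
t=4.800: state=(1.509, 1.322)
t=4.920: state=(1.648, 1.379)
compare at T: x=1.648, y=1.379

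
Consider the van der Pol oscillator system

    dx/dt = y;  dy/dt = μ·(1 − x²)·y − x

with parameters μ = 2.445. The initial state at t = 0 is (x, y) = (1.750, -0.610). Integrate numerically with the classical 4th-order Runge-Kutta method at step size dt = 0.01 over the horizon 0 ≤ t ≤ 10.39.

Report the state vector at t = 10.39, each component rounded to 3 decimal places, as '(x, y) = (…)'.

(x, y) = (-0.699, -4.221)

t=0.000: state=(1.750, -0.610)
step 1 (dt=0.01): k1=(-0.610, 1.326), k2=(-0.603, 1.280), k3=(-0.604, 1.281), k4=(-0.597, 1.237); state += dt/6·(k1+2k2+2k3+k4)
t=0.010: state=(1.744, -0.597)
t=0.020: state=(1.738, -0.585)
t=0.030: state=(1.732, -0.574)
continuing one RK4 step at a time; state shown every 50 steps (Δt=0.5):
t=0.500: state=(1.511, -0.450)
t=1.000: state=(1.260, -0.579)
t=1.500: state=(0.891, -0.972)
t=2.000: state=(0.098, -2.615)
t=2.500: state=(-1.726, -2.487)
t=3.000: state=(-2.004, 0.189)
t=3.500: state=(-1.876, 0.291)
t=4.000: state=(-1.719, 0.337)
t=4.500: state=(-1.535, 0.407)
t=5.000: state=(-1.302, 0.541)
t=5.500: state=(-0.964, 0.871)
t=6.000: state=(-0.287, 2.153)
t=6.500: state=(1.484, 3.549)
t=7.000: state=(2.017, -0.123)
t=7.500: state=(1.898, -0.284)
t=8.000: state=(1.745, -0.328)
t=8.500: state=(1.566, -0.394)
t=9.000: state=(1.343, -0.512)
t=9.500: state=(1.029, -0.792)
t=10.000: state=(0.442, -1.798)
t=10.390: state=(-0.699, -4.221)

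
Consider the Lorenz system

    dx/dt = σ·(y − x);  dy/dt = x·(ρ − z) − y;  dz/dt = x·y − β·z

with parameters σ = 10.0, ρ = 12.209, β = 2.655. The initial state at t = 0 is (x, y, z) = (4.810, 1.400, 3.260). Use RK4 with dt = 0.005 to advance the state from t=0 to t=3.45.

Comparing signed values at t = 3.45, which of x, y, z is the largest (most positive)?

t=0.000: state=(4.810, 1.400, 3.260)
step 1 (dt=0.005): k1=(-34.100, 41.645, -1.921), k2=(-32.206, 40.800, -1.536), k3=(-32.275, 40.840, -1.541), k4=(-30.444, 40.032, -1.178); state += dt/6·(k1+2k2+2k3+k4)
t=0.005: state=(4.649, 1.604, 3.252)
t=0.010: state=(4.505, 1.801, 3.248)
t=0.015: state=(4.378, 1.990, 3.247)
continuing one RK4 step at a time; state shown every 40 steps (Δt=0.2):
t=0.200: state=(5.470, 7.637, 5.309)
t=0.400: state=(9.072, 9.016, 14.723)
t=0.600: state=(4.890, 2.420, 14.631)
t=0.800: state=(2.285, 1.977, 9.529)
t=1.000: state=(2.798, 3.540, 6.618)
t=1.200: state=(5.242, 6.897, 7.227)
t=1.400: state=(7.888, 8.135, 13.078)
t=1.600: state=(5.609, 3.873, 14.079)
t=1.800: state=(3.435, 3.088, 10.349)
t=2.000: state=(3.875, 4.577, 8.143)
t=2.200: state=(5.895, 7.030, 9.361)
t=2.400: state=(7.024, 6.702, 13.123)
t=2.600: state=(5.208, 4.190, 12.749)
t=2.800: state=(4.096, 4.042, 10.202)
t=3.000: state=(4.791, 5.460, 9.211)
t=3.200: state=(6.222, 6.768, 10.906)
t=3.400: state=(6.233, 5.706, 12.757)
t=3.450: state=(5.930, 5.263, 12.732)
compare at T: x=5.930, y=5.263, z=12.732

largest component: z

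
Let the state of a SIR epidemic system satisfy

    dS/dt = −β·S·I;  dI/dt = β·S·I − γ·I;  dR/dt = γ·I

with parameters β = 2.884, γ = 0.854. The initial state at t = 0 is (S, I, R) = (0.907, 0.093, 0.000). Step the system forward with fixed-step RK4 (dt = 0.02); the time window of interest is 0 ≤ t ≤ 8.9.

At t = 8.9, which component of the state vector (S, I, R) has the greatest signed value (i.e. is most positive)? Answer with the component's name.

largest component: R

t=0.000: state=(0.907, 0.093, 0.000)
step 1 (dt=0.02): k1=(-0.243, 0.164, 0.079), k2=(-0.247, 0.166, 0.081), k3=(-0.247, 0.166, 0.081), k4=(-0.251, 0.168, 0.082); state += dt/6·(k1+2k2+2k3+k4)
t=0.020: state=(0.902, 0.096, 0.002)
t=0.040: state=(0.897, 0.100, 0.003)
t=0.060: state=(0.892, 0.103, 0.005)
continuing one RK4 step at a time; state shown every 25 steps (Δt=0.5):
t=0.500: state=(0.738, 0.201, 0.061)
t=1.000: state=(0.504, 0.322, 0.174)
t=1.500: state=(0.302, 0.372, 0.325)
t=2.000: state=(0.179, 0.341, 0.480)
t=2.500: state=(0.115, 0.274, 0.611)
t=3.000: state=(0.082, 0.205, 0.713)
t=3.500: state=(0.063, 0.148, 0.788)
t=4.000: state=(0.053, 0.105, 0.842)
t=4.500: state=(0.046, 0.074, 0.880)
t=5.000: state=(0.043, 0.051, 0.906)
t=5.500: state=(0.040, 0.035, 0.925)
t=6.000: state=(0.038, 0.024, 0.937)
t=6.500: state=(0.037, 0.017, 0.946)
t=7.000: state=(0.036, 0.012, 0.952)
t=7.500: state=(0.036, 0.008, 0.956)
t=8.000: state=(0.036, 0.005, 0.959)
t=8.500: state=(0.035, 0.004, 0.961)
t=8.900: state=(0.035, 0.003, 0.962)
compare at T: S=0.035, I=0.003, R=0.962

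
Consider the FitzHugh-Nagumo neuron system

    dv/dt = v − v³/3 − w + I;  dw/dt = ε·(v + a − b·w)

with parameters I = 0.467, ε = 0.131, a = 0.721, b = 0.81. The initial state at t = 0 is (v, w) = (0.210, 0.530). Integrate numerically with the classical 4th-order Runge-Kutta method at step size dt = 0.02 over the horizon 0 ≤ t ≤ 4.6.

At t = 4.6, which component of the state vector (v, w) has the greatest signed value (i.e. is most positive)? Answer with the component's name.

t=0.000: state=(0.210, 0.530)
step 1 (dt=0.02): k1=(0.144, 0.066), k2=(0.145, 0.066), k3=(0.145, 0.066), k4=(0.145, 0.066); state += dt/6·(k1+2k2+2k3+k4)
t=0.020: state=(0.213, 0.531)
t=0.040: state=(0.216, 0.533)
t=0.060: state=(0.219, 0.534)
continuing one RK4 step at a time; state shown every 10 steps (Δt=0.2):
t=0.200: state=(0.240, 0.543)
t=0.400: state=(0.274, 0.557)
t=0.600: state=(0.311, 0.572)
t=0.800: state=(0.352, 0.587)
t=1.000: state=(0.398, 0.603)
t=1.200: state=(0.449, 0.620)
t=1.400: state=(0.505, 0.638)
t=1.600: state=(0.565, 0.657)
t=1.800: state=(0.630, 0.678)
t=2.000: state=(0.699, 0.699)
t=2.200: state=(0.771, 0.723)
t=2.400: state=(0.844, 0.747)
t=2.600: state=(0.915, 0.773)
t=2.800: state=(0.984, 0.800)
t=3.000: state=(1.048, 0.828)
t=3.200: state=(1.105, 0.857)
t=3.400: state=(1.154, 0.887)
t=3.600: state=(1.194, 0.918)
t=3.800: state=(1.224, 0.949)
t=4.000: state=(1.246, 0.979)
t=4.200: state=(1.260, 1.010)
t=4.400: state=(1.266, 1.040)
t=4.600: state=(1.267, 1.070)
compare at T: v=1.267, w=1.070

largest component: v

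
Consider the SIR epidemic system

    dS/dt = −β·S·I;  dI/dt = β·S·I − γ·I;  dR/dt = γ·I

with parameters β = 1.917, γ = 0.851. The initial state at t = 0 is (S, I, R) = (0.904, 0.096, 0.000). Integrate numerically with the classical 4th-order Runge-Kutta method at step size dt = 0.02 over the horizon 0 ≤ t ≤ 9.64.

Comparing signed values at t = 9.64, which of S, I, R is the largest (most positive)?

t=0.000: state=(0.904, 0.096, 0.000)
step 1 (dt=0.02): k1=(-0.166, 0.085, 0.082), k2=(-0.168, 0.085, 0.082), k3=(-0.168, 0.085, 0.082), k4=(-0.169, 0.086, 0.083); state += dt/6·(k1+2k2+2k3+k4)
t=0.020: state=(0.901, 0.098, 0.002)
t=0.040: state=(0.897, 0.099, 0.003)
t=0.060: state=(0.894, 0.101, 0.005)
continuing one RK4 step at a time; state shown every 25 steps (Δt=0.5):
t=0.500: state=(0.807, 0.143, 0.051)
t=1.000: state=(0.687, 0.191, 0.122)
t=1.500: state=(0.562, 0.227, 0.211)
t=2.000: state=(0.448, 0.240, 0.312)
t=2.500: state=(0.357, 0.231, 0.413)
t=3.000: state=(0.289, 0.205, 0.506)
t=3.500: state=(0.241, 0.173, 0.586)
t=4.000: state=(0.208, 0.140, 0.652)
t=4.500: state=(0.185, 0.110, 0.705)
t=5.000: state=(0.168, 0.085, 0.747)
t=5.500: state=(0.157, 0.065, 0.779)
t=6.000: state=(0.148, 0.049, 0.803)
t=6.500: state=(0.142, 0.037, 0.821)
t=7.000: state=(0.138, 0.028, 0.834)
t=7.500: state=(0.135, 0.021, 0.845)
t=8.000: state=(0.133, 0.015, 0.852)
t=8.500: state=(0.131, 0.011, 0.858)
t=9.000: state=(0.130, 0.008, 0.862)
t=9.500: state=(0.129, 0.006, 0.865)
t=9.640: state=(0.129, 0.006, 0.866)
compare at T: S=0.129, I=0.006, R=0.866

largest component: R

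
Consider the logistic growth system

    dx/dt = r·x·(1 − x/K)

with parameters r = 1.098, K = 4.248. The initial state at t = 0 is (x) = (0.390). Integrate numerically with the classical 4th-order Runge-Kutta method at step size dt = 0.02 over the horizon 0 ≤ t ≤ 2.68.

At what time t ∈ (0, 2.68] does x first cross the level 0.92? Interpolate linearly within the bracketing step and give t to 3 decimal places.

t = 0.916

t=0.000: state=(0.390)
step 1 (dt=0.02): k1=(0.389), k2=(0.392), k3=(0.392), k4=(0.396); state += dt/6·(k1+2k2+2k3+k4)
t=0.020: state=(0.398)
t=0.040: state=(0.406)
t=0.060: state=(0.414)
continuing one RK4 step at a time; state shown every 5 steps (Δt=0.1):
t=0.100: state=(0.431)
t=0.200: state=(0.475)
t=0.300: state=(0.523)
t=0.400: state=(0.576)
t=0.500: state=(0.633)
t=0.600: state=(0.694)
t=0.700: state=(0.760)
t=0.800: state=(0.831)
t=0.900: state=(0.907)
next step: t=0.920: state=(0.923) — x has crossed 0.92
linear interpolation between t=0.900 (0.90723) and t=0.920 (0.92300) → t≈0.916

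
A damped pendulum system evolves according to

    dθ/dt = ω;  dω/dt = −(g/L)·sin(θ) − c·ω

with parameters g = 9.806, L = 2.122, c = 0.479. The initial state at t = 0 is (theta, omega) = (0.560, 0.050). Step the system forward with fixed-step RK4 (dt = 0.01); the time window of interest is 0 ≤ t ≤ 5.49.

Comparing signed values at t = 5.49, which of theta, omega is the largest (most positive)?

t=0.000: state=(0.560, 0.050)
step 1 (dt=0.01): k1=(0.050, -2.479), k2=(0.038, -2.474), k3=(0.038, -2.473), k4=(0.025, -2.468); state += dt/6·(k1+2k2+2k3+k4)
t=0.010: state=(0.560, 0.025)
t=0.020: state=(0.561, 0.001)
t=0.030: state=(0.560, -0.024)
continuing one RK4 step at a time; state shown every 20 steps (Δt=0.2):
t=0.200: state=(0.522, -0.414)
t=0.400: state=(0.401, -0.773)
t=0.600: state=(0.224, -0.974)
t=0.800: state=(0.024, -0.993)
t=1.000: state=(-0.162, -0.838)
t=1.200: state=(-0.303, -0.554)
t=1.400: state=(-0.379, -0.203)
t=1.600: state=(-0.384, 0.148)
t=1.800: state=(-0.323, 0.443)
t=2.000: state=(-0.213, 0.639)
t=2.200: state=(-0.076, 0.707)
t=2.400: state=(0.061, 0.648)
t=2.600: state=(0.175, 0.481)
t=2.800: state=(0.249, 0.248)
t=3.000: state=(0.273, -0.006)
t=3.200: state=(0.248, -0.236)
t=3.400: state=(0.183, -0.405)
t=3.600: state=(0.092, -0.489)
t=3.800: state=(-0.007, -0.481)
t=4.000: state=(-0.095, -0.391)
t=4.200: state=(-0.159, -0.241)
t=4.400: state=(-0.189, -0.063)
t=4.600: state=(-0.185, 0.109)
t=4.800: state=(-0.148, 0.247)
t=5.000: state=(-0.090, 0.329)
t=5.200: state=(-0.021, 0.348)
t=5.400: state=(0.045, 0.304)
t=5.490: state=(0.071, 0.267)
compare at T: theta=0.071, omega=0.267

largest component: omega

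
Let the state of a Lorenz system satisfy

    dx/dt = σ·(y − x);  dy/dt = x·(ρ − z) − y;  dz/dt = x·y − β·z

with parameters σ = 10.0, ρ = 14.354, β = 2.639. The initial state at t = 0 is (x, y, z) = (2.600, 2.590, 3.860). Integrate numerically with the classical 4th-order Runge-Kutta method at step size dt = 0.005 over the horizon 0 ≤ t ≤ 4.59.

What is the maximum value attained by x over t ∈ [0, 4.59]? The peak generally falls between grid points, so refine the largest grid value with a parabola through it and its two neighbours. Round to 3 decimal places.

max x = 10.443

t=0.000: state=(2.600, 2.590, 3.860)
step 1 (dt=0.005): k1=(-0.100, 24.694, -3.453), k2=(0.520, 24.652, -3.270), k3=(0.503, 24.668, -3.267), k4=(1.108, 24.640, -3.082); state += dt/6·(k1+2k2+2k3+k4)
t=0.005: state=(2.603, 2.713, 3.844)
t=0.010: state=(2.611, 2.836, 3.829)
t=0.015: state=(2.625, 2.960, 3.817)
continuing one RK4 step at a time; state shown every 40 steps (Δt=0.2):
t=0.200: state=(5.953, 8.971, 6.084)
t=0.400: state=(10.337, 9.315, 19.140)
t=0.600: state=(3.900, 1.138, 16.154)
t=0.800: state=(1.515, 1.397, 9.888)
t=1.000: state=(2.336, 3.261, 6.482)
t=1.200: state=(5.643, 8.092, 7.404)
t=1.400: state=(9.521, 9.351, 17.201)
t=1.600: state=(4.944, 2.427, 16.379)
t=1.800: state=(2.537, 2.419, 10.732)
t=2.000: state=(3.647, 4.836, 7.979)
t=2.200: state=(7.138, 9.110, 10.938)
t=2.400: state=(8.095, 6.545, 17.535)
t=2.600: state=(4.274, 2.961, 14.258)
t=2.800: state=(3.525, 3.933, 10.231)
t=3.000: state=(5.505, 6.977, 9.869)
t=3.200: state=(7.963, 8.278, 14.849)
t=3.400: state=(6.039, 4.475, 15.840)
t=3.600: state=(4.113, 3.890, 12.206)
t=3.800: state=(4.904, 5.820, 10.471)
t=4.000: state=(7.041, 7.895, 12.974)
t=4.200: state=(6.875, 5.898, 15.699)
t=4.400: state=(4.899, 4.285, 13.536)
t=4.590: state=(4.770, 5.199, 11.430)
largest grid value and its neighbours: x(0.375)=10.43896, x(0.380)=10.44299, x(0.385)=10.43482
parabola through these three points peaks at t≈0.379 with x≈10.44316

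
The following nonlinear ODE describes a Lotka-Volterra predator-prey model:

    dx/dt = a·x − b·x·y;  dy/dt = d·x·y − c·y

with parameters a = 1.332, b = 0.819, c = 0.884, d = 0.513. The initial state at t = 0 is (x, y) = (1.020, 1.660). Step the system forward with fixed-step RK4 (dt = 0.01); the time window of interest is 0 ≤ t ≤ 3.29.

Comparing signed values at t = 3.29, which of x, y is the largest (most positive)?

t=0.000: state=(1.020, 1.660)
step 1 (dt=0.01): k1=(-0.028, -0.599), k2=(-0.026, -0.598), k3=(-0.026, -0.598), k4=(-0.023, -0.597); state += dt/6·(k1+2k2+2k3+k4)
t=0.010: state=(1.020, 1.654)
t=0.020: state=(1.020, 1.648)
t=0.030: state=(1.019, 1.642)
continuing one RK4 step at a time; state shown every 20 steps (Δt=0.2):
t=0.200: state=(1.024, 1.545)
t=0.400: state=(1.047, 1.439)
t=0.600: state=(1.088, 1.345)
t=0.800: state=(1.147, 1.264)
t=1.000: state=(1.225, 1.196)
t=1.200: state=(1.320, 1.142)
t=1.400: state=(1.434, 1.102)
t=1.600: state=(1.566, 1.077)
t=1.800: state=(1.715, 1.068)
t=2.000: state=(1.879, 1.076)
t=2.200: state=(2.053, 1.103)
t=2.400: state=(2.228, 1.151)
t=2.600: state=(2.395, 1.223)
t=2.800: state=(2.540, 1.320)
t=3.000: state=(2.645, 1.444)
t=3.200: state=(2.693, 1.592)
t=3.290: state=(2.692, 1.665)
compare at T: x=2.692, y=1.665

largest component: x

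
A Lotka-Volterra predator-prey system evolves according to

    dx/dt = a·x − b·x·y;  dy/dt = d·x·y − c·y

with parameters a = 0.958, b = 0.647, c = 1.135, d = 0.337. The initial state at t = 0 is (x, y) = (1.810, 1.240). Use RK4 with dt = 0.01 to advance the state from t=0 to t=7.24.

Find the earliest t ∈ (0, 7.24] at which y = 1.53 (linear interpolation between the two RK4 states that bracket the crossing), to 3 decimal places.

t=0.000: state=(1.810, 1.240)
step 1 (dt=0.01): k1=(0.282, -0.651), k2=(0.286, -0.649), k3=(0.286, -0.649), k4=(0.290, -0.646); state += dt/6·(k1+2k2+2k3+k4)
t=0.010: state=(1.813, 1.234)
t=0.020: state=(1.816, 1.227)
t=0.030: state=(1.819, 1.221)
continuing one RK4 step at a time; state shown every 25 steps (Δt=0.25):
t=0.250: state=(1.905, 1.091)
t=0.500: state=(2.050, 0.970)
t=0.750: state=(2.244, 0.875)
t=1.000: state=(2.490, 0.804)
t=1.250: state=(2.790, 0.756)
t=1.500: state=(3.144, 0.731)
t=1.750: state=(3.551, 0.729)
t=2.000: state=(4.003, 0.755)
t=2.250: state=(4.484, 0.812)
t=2.500: state=(4.959, 0.910)
t=2.750: state=(5.377, 1.060)
t=3.000: state=(5.662, 1.273)
t=3.230: state=(5.735, 1.527)
next step: t=3.240: state=(5.733, 1.539) — y has crossed 1.53
linear interpolation between t=3.230 (1.52662) and t=3.240 (1.53884) → t≈3.233

t = 3.233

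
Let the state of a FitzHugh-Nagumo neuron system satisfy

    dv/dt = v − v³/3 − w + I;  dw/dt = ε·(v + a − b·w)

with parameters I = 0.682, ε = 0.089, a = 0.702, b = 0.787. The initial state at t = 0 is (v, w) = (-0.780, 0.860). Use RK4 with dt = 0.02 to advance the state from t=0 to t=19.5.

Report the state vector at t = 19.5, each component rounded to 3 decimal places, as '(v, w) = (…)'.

t=0.000: state=(-0.780, 0.860)
step 1 (dt=0.02): k1=(-0.800, -0.067), k2=(-0.802, -0.068), k3=(-0.802, -0.068), k4=(-0.805, -0.069); state += dt/6·(k1+2k2+2k3+k4)
t=0.020: state=(-0.796, 0.859)
t=0.040: state=(-0.812, 0.857)
t=0.060: state=(-0.828, 0.856)
continuing one RK4 step at a time; state shown every 50 steps (Δt=1):
t=1.000: state=(-1.497, 0.761)
t=2.000: state=(-1.692, 0.630)
t=3.000: state=(-1.666, 0.503)
t=4.000: state=(-1.604, 0.389)
t=5.000: state=(-1.537, 0.288)
t=6.000: state=(-1.468, 0.199)
t=7.000: state=(-1.398, 0.123)
t=8.000: state=(-1.325, 0.058)
t=9.000: state=(-1.249, 0.004)
t=10.000: state=(-1.167, -0.040)
t=11.000: state=(-1.078, -0.073)
t=12.000: state=(-0.975, -0.096)
t=13.000: state=(-0.848, -0.108)
t=14.000: state=(-0.672, -0.106)
t=15.000: state=(-0.376, -0.085)
t=16.000: state=(0.270, -0.027)
t=17.000: state=(1.458, 0.109)
t=18.000: state=(1.875, 0.313)
t=19.000: state=(1.841, 0.512)
t=19.500: state=(1.804, 0.605)

(v, w) = (1.804, 0.605)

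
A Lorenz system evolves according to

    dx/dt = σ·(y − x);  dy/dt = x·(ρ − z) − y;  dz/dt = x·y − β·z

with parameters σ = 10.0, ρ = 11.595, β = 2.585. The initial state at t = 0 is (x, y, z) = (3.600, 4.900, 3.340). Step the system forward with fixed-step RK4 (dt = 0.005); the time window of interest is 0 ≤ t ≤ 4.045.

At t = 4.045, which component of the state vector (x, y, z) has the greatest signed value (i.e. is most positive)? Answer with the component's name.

t=0.000: state=(3.600, 4.900, 3.340)
step 1 (dt=0.005): k1=(13.000, 24.818, 9.006), k2=(13.295, 24.942, 9.333), k3=(13.291, 24.945, 9.335), k4=(13.583, 25.071, 9.668); state += dt/6·(k1+2k2+2k3+k4)
t=0.005: state=(3.666, 5.025, 3.387)
t=0.010: state=(3.736, 5.151, 3.437)
t=0.015: state=(3.808, 5.278, 3.490)
continuing one RK4 step at a time; state shown every 40 steps (Δt=0.2):
t=0.200: state=(7.656, 9.706, 9.091)
t=0.400: state=(7.344, 4.921, 15.785)
t=0.600: state=(2.974, 1.741, 11.506)
t=0.800: state=(2.155, 2.346, 7.556)
t=1.000: state=(3.370, 4.399, 5.927)
t=1.200: state=(6.151, 7.681, 8.294)
t=1.400: state=(7.367, 6.603, 13.638)
t=1.600: state=(4.558, 3.245, 12.413)
t=1.800: state=(3.264, 3.229, 9.135)
t=2.000: state=(4.074, 4.857, 7.700)
t=2.200: state=(5.997, 6.920, 9.463)
t=2.400: state=(6.563, 6.052, 12.575)
t=2.600: state=(4.839, 4.007, 11.799)
t=2.800: state=(4.003, 4.010, 9.594)
t=3.000: state=(4.680, 5.277, 8.825)
t=3.200: state=(5.921, 6.387, 10.309)
t=3.400: state=(5.965, 5.542, 11.940)
t=3.600: state=(4.875, 4.404, 11.194)
t=3.800: state=(4.479, 4.563, 9.806)
t=4.000: state=(5.058, 5.481, 9.583)
t=4.045: state=(5.250, 5.678, 9.753)
compare at T: x=5.250, y=5.678, z=9.753

largest component: z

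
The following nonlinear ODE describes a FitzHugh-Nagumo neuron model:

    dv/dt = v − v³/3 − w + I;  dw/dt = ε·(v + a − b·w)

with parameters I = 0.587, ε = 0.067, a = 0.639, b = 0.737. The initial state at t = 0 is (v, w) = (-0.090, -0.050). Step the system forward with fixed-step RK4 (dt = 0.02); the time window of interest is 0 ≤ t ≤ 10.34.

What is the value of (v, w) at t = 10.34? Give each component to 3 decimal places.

(v, w) = (1.403, 1.146)

t=0.000: state=(-0.090, -0.050)
step 1 (dt=0.02): k1=(0.547, 0.039), k2=(0.552, 0.040), k3=(0.552, 0.040), k4=(0.557, 0.040); state += dt/6·(k1+2k2+2k3+k4)
t=0.020: state=(-0.079, -0.049)
t=0.040: state=(-0.068, -0.048)
t=0.060: state=(-0.056, -0.048)
continuing one RK4 step at a time; state shown every 25 steps (Δt=0.5):
t=0.500: state=(0.258, -0.025)
t=1.000: state=(0.780, 0.013)
t=1.500: state=(1.368, 0.070)
t=2.000: state=(1.735, 0.141)
t=2.500: state=(1.855, 0.219)
t=3.000: state=(1.869, 0.297)
t=3.500: state=(1.851, 0.372)
t=4.000: state=(1.824, 0.445)
t=4.500: state=(1.795, 0.515)
t=5.000: state=(1.764, 0.583)
t=5.500: state=(1.733, 0.647)
t=6.000: state=(1.702, 0.710)
t=6.500: state=(1.670, 0.769)
t=7.000: state=(1.637, 0.826)
t=7.500: state=(1.605, 0.881)
t=8.000: state=(1.571, 0.933)
t=8.500: state=(1.537, 0.983)
t=9.000: state=(1.502, 1.030)
t=9.500: state=(1.466, 1.076)
t=10.000: state=(1.429, 1.118)
t=10.340: state=(1.403, 1.146)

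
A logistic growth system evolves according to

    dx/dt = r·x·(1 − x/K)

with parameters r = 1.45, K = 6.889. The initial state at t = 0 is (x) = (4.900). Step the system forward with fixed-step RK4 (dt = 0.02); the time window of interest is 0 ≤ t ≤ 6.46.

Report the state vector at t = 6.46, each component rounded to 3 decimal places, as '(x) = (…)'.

t=0.000: state=(4.900)
step 1 (dt=0.02): k1=(2.051), k2=(2.039), k3=(2.039), k4=(2.026); state += dt/6·(k1+2k2+2k3+k4)
t=0.020: state=(4.941)
t=0.040: state=(4.981)
t=0.060: state=(5.021)
continuing one RK4 step at a time; state shown every 25 steps (Δt=0.5):
t=0.500: state=(5.757)
t=1.000: state=(6.290)
t=1.500: state=(6.585)
t=2.000: state=(6.738)
t=2.500: state=(6.815)
t=3.000: state=(6.853)
t=3.500: state=(6.872)
t=4.000: state=(6.881)
t=4.500: state=(6.885)
t=5.000: state=(6.887)
t=5.500: state=(6.888)
t=6.000: state=(6.889)
t=6.460: state=(6.889)

(x) = (6.889)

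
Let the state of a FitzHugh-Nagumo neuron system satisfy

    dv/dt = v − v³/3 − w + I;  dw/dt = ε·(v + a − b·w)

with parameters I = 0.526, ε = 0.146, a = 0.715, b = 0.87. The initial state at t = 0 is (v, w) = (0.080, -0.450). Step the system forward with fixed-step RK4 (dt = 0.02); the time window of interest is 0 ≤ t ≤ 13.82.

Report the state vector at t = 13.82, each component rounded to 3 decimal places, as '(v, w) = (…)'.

(v, w) = (-1.819, 0.613)

t=0.000: state=(0.080, -0.450)
step 1 (dt=0.02): k1=(1.056, 0.173), k2=(1.065, 0.175), k3=(1.065, 0.175), k4=(1.073, 0.176); state += dt/6·(k1+2k2+2k3+k4)
t=0.020: state=(0.101, -0.447)
t=0.040: state=(0.123, -0.443)
t=0.060: state=(0.145, -0.439)
continuing one RK4 step at a time; state shown every 25 steps (Δt=0.5):
t=0.500: state=(0.718, -0.345)
t=1.000: state=(1.425, -0.196)
t=1.500: state=(1.807, -0.016)
t=2.000: state=(1.887, 0.167)
t=2.500: state=(1.859, 0.340)
t=3.000: state=(1.803, 0.499)
t=3.500: state=(1.739, 0.644)
t=4.000: state=(1.672, 0.776)
t=4.500: state=(1.603, 0.894)
t=5.000: state=(1.533, 1.001)
t=5.500: state=(1.460, 1.096)
t=6.000: state=(1.385, 1.179)
t=6.500: state=(1.306, 1.253)
t=7.000: state=(1.221, 1.316)
t=7.500: state=(1.130, 1.368)
t=8.000: state=(1.027, 1.411)
t=8.500: state=(0.908, 1.443)
t=9.000: state=(0.764, 1.464)
t=9.500: state=(0.578, 1.472)
t=10.000: state=(0.317, 1.465)
t=10.500: state=(-0.081, 1.434)
t=11.000: state=(-0.690, 1.370)
t=11.500: state=(-1.397, 1.262)
t=12.000: state=(-1.807, 1.119)
t=12.500: state=(-1.906, 0.968)
t=13.000: state=(-1.893, 0.825)
t=13.500: state=(-1.850, 0.692)
t=13.820: state=(-1.819, 0.613)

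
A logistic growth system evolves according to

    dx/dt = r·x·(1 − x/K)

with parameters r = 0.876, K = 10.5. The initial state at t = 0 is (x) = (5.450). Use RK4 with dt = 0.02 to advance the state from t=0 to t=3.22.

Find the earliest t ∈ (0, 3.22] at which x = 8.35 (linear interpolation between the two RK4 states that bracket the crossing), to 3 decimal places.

t = 1.462

t=0.000: state=(5.450)
step 1 (dt=0.02): k1=(2.296), k2=(2.295), k3=(2.295), k4=(2.294); state += dt/6·(k1+2k2+2k3+k4)
t=0.020: state=(5.496)
t=0.040: state=(5.542)
t=0.060: state=(5.588)
continuing one RK4 step at a time; state shown every 10 steps (Δt=0.2):
t=0.200: state=(5.907)
t=0.400: state=(6.353)
t=0.600: state=(6.784)
t=0.800: state=(7.193)
t=1.000: state=(7.576)
t=1.200: state=(7.931)
t=1.400: state=(8.256)
t=1.460: state=(8.347)
next step: t=1.480: state=(8.377) — x has crossed 8.35
linear interpolation between t=1.460 (8.34725) and t=1.480 (8.37708) → t≈1.462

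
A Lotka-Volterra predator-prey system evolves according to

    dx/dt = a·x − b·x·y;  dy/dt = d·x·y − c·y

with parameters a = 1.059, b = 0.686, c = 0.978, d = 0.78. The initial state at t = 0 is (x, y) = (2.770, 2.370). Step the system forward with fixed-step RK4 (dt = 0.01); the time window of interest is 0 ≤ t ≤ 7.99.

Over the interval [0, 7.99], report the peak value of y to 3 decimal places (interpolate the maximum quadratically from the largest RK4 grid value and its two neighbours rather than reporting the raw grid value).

t=0.000: state=(2.770, 2.370)
step 1 (dt=0.01): k1=(-1.570, 2.803), k2=(-1.592, 2.805), k3=(-1.592, 2.805), k4=(-1.614, 2.806); state += dt/6·(k1+2k2+2k3+k4)
t=0.010: state=(2.754, 2.398)
t=0.020: state=(2.738, 2.426)
t=0.030: state=(2.721, 2.454)
continuing one RK4 step at a time; state shown every 50 steps (Δt=0.5):
t=0.500: state=(1.678, 3.498)
t=1.000: state=(0.839, 3.437)
t=1.500: state=(0.494, 2.703)
t=2.000: state=(0.379, 1.956)
t=2.500: state=(0.365, 1.383)
t=3.000: state=(0.414, 0.986)
t=3.500: state=(0.527, 0.725)
t=4.000: state=(0.719, 0.565)
t=4.500: state=(1.022, 0.484)
t=5.000: state=(1.474, 0.480)
t=5.500: state=(2.093, 0.588)
t=6.000: state=(2.766, 0.932)
t=6.500: state=(2.995, 1.808)
t=7.000: state=(2.174, 3.133)
t=7.500: state=(1.119, 3.601)
t=7.990: state=(0.605, 3.054)
largest grid value and its neighbours: y(7.410)=3.61590, y(7.420)=3.61614, y(7.430)=3.61588
parabola through these three points peaks at t≈7.420 with y≈3.61614

max y = 3.616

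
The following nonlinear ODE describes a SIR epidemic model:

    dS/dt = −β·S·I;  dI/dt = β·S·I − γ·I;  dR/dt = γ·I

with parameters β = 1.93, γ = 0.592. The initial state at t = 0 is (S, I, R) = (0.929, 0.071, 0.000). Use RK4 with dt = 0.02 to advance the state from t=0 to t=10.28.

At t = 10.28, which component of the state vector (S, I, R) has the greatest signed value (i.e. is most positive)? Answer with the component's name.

largest component: R

t=0.000: state=(0.929, 0.071, 0.000)
step 1 (dt=0.02): k1=(-0.127, 0.085, 0.042), k2=(-0.129, 0.086, 0.043), k3=(-0.129, 0.086, 0.043), k4=(-0.130, 0.087, 0.043); state += dt/6·(k1+2k2+2k3+k4)
t=0.020: state=(0.926, 0.073, 0.001)
t=0.040: state=(0.924, 0.074, 0.002)
t=0.060: state=(0.921, 0.076, 0.003)
continuing one RK4 step at a time; state shown every 25 steps (Δt=0.5):
t=0.500: state=(0.847, 0.125, 0.028)
t=1.000: state=(0.725, 0.199, 0.076)
t=1.500: state=(0.576, 0.277, 0.147)
t=2.000: state=(0.428, 0.334, 0.238)
t=2.500: state=(0.306, 0.353, 0.341)
t=3.000: state=(0.219, 0.338, 0.444)
t=3.500: state=(0.161, 0.301, 0.539)
t=4.000: state=(0.123, 0.256, 0.621)
t=4.500: state=(0.098, 0.212, 0.690)
t=5.000: state=(0.081, 0.172, 0.747)
t=5.500: state=(0.070, 0.137, 0.793)
t=6.000: state=(0.062, 0.109, 0.829)
t=6.500: state=(0.057, 0.086, 0.857)
t=7.000: state=(0.053, 0.067, 0.880)
t=7.500: state=(0.050, 0.053, 0.898)
t=8.000: state=(0.048, 0.041, 0.911)
t=8.500: state=(0.046, 0.032, 0.922)
t=9.000: state=(0.045, 0.025, 0.931)
t=9.500: state=(0.044, 0.019, 0.937)
t=10.000: state=(0.043, 0.015, 0.942)
t=10.280: state=(0.043, 0.013, 0.944)
compare at T: S=0.043, I=0.013, R=0.944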